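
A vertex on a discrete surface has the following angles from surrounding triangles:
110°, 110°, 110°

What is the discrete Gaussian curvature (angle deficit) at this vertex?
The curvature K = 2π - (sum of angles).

Sum of angles = 330°. K = 360° - 330° = 30°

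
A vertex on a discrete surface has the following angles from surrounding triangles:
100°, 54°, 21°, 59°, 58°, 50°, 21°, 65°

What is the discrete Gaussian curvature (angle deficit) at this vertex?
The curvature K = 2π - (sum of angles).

Sum of angles = 428°. K = 360° - 428° = -68° = -17π/45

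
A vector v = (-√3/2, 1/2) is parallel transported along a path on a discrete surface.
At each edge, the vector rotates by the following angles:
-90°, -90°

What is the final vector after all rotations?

Total rotation: (-90°) + (-90°) = -180° ≡ 180° (mod 360°). Final vector: (0.8660, -0.5000)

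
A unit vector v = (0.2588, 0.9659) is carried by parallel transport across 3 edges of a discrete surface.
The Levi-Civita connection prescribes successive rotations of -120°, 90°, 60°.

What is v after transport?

Total rotation: (-120°) + 90° + 60° = 30°. Final vector: (-0.2588, 0.9659)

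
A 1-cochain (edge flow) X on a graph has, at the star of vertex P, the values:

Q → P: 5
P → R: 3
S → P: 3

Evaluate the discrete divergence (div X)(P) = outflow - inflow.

Divergence = sum of outgoing flows = (-5) + 3 + (-3) = -5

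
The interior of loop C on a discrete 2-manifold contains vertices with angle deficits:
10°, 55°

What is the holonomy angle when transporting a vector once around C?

Holonomy = total enclosed curvature = 10° + 55° = 65°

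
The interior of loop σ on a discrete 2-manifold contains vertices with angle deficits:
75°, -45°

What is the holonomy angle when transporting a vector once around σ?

Holonomy = total enclosed curvature = 75° + (-45°) = 30°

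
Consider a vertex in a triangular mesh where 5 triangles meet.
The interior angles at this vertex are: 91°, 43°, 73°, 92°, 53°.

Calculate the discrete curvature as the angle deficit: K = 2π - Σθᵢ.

Sum of angles = 352°. K = 360° - 352° = 8° = 2π/45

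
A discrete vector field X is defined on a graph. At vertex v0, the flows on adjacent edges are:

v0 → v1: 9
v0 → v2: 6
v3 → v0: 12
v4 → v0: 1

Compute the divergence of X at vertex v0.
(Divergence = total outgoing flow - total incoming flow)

Divergence = sum of outgoing flows = 9 + 6 + (-12) + (-1) = 2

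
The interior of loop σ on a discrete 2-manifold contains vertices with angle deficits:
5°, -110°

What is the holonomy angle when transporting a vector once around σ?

Holonomy = total enclosed curvature = 5° + (-110°) = -105°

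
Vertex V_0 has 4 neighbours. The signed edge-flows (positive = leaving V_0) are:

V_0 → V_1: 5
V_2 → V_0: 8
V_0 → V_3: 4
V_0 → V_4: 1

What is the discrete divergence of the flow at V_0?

Divergence = sum of outgoing flows = 5 + (-8) + 4 + 1 = 2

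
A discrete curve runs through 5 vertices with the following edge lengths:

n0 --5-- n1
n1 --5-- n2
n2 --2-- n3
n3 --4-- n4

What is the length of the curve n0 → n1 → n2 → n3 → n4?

Arc length = 5 + 5 + 2 + 4 = 16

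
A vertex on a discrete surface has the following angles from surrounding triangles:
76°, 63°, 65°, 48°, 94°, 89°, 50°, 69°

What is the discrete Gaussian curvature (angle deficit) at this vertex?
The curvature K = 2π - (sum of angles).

Sum of angles = 554°. K = 360° - 554° = -194° = -97π/90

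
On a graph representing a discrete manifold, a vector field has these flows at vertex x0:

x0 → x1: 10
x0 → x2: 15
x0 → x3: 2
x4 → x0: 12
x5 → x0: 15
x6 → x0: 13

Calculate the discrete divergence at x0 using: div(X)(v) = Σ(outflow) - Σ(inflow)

Divergence = sum of outgoing flows = 10 + 15 + 2 + (-12) + (-15) + (-13) = -13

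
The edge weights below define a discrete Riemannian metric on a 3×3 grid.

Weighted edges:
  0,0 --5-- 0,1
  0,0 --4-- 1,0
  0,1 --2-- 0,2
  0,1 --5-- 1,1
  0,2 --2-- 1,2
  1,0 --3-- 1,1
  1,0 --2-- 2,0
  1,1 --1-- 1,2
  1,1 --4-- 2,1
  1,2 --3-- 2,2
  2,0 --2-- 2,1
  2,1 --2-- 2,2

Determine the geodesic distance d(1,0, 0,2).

Shortest path: 1,0 → 1,1 → 1,2 → 0,2, total weight = 6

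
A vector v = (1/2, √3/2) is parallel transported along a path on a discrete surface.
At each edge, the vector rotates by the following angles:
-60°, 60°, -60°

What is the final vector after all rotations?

Total rotation: (-60°) + 60° + (-60°) = -60°. Final vector: (1, 0)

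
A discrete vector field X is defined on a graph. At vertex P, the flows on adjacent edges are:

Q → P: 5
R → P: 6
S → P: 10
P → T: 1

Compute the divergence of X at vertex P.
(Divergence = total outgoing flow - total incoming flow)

Divergence = sum of outgoing flows = (-5) + (-6) + (-10) + 1 = -20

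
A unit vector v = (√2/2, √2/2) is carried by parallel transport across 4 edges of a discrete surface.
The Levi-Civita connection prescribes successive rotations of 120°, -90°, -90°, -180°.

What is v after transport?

Total rotation: 120° + (-90°) + (-90°) + (-180°) = -240° ≡ 120° (mod 360°). Final vector: (-0.9659, 0.2588)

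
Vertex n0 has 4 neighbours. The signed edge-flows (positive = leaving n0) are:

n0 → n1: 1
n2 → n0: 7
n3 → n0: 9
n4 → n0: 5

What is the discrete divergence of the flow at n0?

Divergence = sum of outgoing flows = 1 + (-7) + (-9) + (-5) = -20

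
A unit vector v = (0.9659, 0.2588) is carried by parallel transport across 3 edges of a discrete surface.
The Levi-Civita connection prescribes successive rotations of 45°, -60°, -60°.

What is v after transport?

Total rotation: 45° + (-60°) + (-60°) = -75°. Final vector: (0.5000, -0.8660)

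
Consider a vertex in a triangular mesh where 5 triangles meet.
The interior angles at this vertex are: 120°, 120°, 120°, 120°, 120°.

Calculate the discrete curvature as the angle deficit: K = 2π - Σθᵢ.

Sum of angles = 600°. K = 360° - 600° = -240°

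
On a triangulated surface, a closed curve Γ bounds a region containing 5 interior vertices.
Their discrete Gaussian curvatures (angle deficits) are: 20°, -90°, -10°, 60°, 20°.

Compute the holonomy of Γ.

Holonomy = total enclosed curvature = 20° + (-90°) + (-10°) + 60° + 20° = 0°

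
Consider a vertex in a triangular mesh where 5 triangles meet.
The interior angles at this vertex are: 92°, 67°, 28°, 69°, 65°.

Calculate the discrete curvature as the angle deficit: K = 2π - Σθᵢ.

Sum of angles = 321°. K = 360° - 321° = 39° = 13π/60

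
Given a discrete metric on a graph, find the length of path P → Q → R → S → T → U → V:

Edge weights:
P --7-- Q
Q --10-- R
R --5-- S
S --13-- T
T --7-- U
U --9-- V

Arc length = 7 + 10 + 5 + 13 + 7 + 9 = 51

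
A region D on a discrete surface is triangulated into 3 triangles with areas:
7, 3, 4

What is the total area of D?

7 + 3 + 4 = 14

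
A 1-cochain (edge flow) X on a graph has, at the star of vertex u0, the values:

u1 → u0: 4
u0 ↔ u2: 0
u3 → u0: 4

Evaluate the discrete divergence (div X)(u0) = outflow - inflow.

Divergence = sum of outgoing flows = (-4) + 0 + (-4) = -8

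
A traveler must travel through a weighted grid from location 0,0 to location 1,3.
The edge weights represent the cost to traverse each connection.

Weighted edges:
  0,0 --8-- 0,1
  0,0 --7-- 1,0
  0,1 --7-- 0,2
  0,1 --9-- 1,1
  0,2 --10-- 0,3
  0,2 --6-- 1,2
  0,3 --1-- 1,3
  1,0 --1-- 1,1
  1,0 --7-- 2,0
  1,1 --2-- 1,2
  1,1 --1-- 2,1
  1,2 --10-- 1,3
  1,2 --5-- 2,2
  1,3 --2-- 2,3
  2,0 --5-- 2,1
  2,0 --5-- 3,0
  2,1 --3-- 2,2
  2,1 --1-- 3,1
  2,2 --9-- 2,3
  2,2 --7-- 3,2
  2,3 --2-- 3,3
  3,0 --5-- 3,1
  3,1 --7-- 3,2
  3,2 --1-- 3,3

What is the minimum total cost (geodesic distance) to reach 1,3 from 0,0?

Shortest path: 0,0 → 1,0 → 1,1 → 1,2 → 1,3, total weight = 20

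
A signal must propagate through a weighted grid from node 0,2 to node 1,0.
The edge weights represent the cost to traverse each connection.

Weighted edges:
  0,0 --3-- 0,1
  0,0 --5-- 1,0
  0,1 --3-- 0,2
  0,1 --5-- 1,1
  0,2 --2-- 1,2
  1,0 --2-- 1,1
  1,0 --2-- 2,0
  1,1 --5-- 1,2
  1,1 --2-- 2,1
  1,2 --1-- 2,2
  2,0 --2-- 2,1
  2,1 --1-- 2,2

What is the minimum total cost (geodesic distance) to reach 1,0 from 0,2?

Shortest path: 0,2 → 1,2 → 2,2 → 2,1 → 1,1 → 1,0, total weight = 8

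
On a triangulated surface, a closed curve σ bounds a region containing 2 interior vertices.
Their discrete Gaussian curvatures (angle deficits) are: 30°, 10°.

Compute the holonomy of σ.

Holonomy = total enclosed curvature = 30° + 10° = 40°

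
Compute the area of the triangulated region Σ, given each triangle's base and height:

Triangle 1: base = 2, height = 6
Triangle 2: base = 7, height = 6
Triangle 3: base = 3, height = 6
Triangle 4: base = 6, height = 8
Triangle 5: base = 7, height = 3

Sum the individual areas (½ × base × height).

(1/2)×2×6 + (1/2)×7×6 + (1/2)×3×6 + (1/2)×6×8 + (1/2)×7×3 = 70.5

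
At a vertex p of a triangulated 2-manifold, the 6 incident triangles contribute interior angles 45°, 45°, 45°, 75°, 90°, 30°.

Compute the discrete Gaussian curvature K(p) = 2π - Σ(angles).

Sum of angles = 330°. K = 360° - 330° = 30°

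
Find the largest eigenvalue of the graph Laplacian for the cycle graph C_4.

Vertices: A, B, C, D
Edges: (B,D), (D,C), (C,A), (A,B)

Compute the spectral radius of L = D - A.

The cycle graph C_n has Laplacian eigenvalues λ_k = 2 − 2cos(2πk/n), k = 0, 1, …, n−1. Here n = 4:
k=0: 2 − 2cos(0) = 0.0; k=1: 2 − 2cos(π/2) = 2.0; k=2: 2 − 2cos(π) = 4.0; k=3: 2 − 2cos(3π/2) = 2.0.
Laplacian eigenvalues: [0.0, 2.0, 2.0, 4.0]. Largest eigenvalue (spectral radius) = 4.0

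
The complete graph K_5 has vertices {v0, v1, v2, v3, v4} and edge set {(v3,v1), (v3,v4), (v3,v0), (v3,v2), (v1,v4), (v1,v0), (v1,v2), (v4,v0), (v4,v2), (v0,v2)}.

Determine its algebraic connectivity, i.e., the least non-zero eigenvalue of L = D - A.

For the complete graph K_n, L = nI − J (J = all-ones matrix). J has eigenvalues n (once, eigenvector 𝟙) and 0 (multiplicity n−1), so L has eigenvalues 0 (once) and n (multiplicity n−1). Here n = 5: eigenvalue 0 once and 5 with multiplicity 4.
Laplacian eigenvalues: [0.0, 5.0, 5.0, 5.0, 5.0]. Algebraic connectivity (smallest non-zero eigenvalue) = 5.0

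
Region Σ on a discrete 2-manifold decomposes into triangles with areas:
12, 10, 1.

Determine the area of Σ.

12 + 10 + 1 = 23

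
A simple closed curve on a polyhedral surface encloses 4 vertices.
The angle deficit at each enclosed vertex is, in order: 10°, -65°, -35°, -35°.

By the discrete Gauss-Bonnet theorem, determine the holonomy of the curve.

Holonomy = total enclosed curvature = 10° + (-65°) + (-35°) + (-35°) = -125°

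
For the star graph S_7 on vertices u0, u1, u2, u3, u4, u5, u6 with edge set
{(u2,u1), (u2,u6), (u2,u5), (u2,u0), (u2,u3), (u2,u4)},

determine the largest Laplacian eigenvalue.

The star S_7 is the complete bipartite graph K_{1,6} (one hub of degree 6, 6 leaves of degree 1). The Laplacian spectrum of K_{p,q} is 0, p (multiplicity q−1), q (multiplicity p−1), p+q. With p = 1, q = 6: 0 once, 1 with multiplicity 5, and 7 once. (Check: trace L = sum of degrees = 12 = 5·1 + 7.)
Laplacian eigenvalues: [0.0, 1.0, 1.0, 1.0, 1.0, 1.0, 7.0]. Largest eigenvalue (spectral radius) = 7.0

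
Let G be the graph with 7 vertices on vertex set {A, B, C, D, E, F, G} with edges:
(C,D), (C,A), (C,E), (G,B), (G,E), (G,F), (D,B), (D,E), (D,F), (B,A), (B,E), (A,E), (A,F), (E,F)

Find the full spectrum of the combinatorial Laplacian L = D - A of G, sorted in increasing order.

Degrees: deg(A) = 4, deg(B) = 4, deg(C) = 3, deg(D) = 4, deg(E) = 6, deg(F) = 4, deg(G) = 3.
L = D − A with rows/columns ordered (A, B, C, D, E, F, G):
  [ 4, -1, -1,  0, -1, -1,  0]
  [-1,  4,  0, -1, -1,  0, -1]
  [-1,  0,  3, -1, -1,  0,  0]
  [ 0, -1, -1,  4, -1, -1,  0]
  [-1, -1, -1, -1,  6, -1, -1]
  [-1,  0,  0, -1, -1,  4, -1]
  [ 0, -1,  0,  0, -1, -1,  3]
Characteristic polynomial: det(λI − L) = λ(λ² − 9λ + 16)(λ − 4)³(λ − 7).
Roots: λ = 0; (λ² − 9λ + 16) = 0 ⇒ λ = (9 ± √17)/2 ≈ 2.4384, 6.5616; (λ − 4) = 0 ⇒ λ = 4 (multiplicity 3); (λ − 7) = 0 ⇒ λ = 7.
(Check: the roots sum (with multiplicity) to 28, matching trace L = Σdeg = 2·14 = 28.)
Laplacian eigenvalues (increasing order): [0.0, 2.4384, 4.0, 4.0, 4.0, 6.5616, 7.0]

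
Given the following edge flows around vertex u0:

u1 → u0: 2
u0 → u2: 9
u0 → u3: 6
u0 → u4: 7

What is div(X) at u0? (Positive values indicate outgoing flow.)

Divergence = sum of outgoing flows = (-2) + 9 + 6 + 7 = 20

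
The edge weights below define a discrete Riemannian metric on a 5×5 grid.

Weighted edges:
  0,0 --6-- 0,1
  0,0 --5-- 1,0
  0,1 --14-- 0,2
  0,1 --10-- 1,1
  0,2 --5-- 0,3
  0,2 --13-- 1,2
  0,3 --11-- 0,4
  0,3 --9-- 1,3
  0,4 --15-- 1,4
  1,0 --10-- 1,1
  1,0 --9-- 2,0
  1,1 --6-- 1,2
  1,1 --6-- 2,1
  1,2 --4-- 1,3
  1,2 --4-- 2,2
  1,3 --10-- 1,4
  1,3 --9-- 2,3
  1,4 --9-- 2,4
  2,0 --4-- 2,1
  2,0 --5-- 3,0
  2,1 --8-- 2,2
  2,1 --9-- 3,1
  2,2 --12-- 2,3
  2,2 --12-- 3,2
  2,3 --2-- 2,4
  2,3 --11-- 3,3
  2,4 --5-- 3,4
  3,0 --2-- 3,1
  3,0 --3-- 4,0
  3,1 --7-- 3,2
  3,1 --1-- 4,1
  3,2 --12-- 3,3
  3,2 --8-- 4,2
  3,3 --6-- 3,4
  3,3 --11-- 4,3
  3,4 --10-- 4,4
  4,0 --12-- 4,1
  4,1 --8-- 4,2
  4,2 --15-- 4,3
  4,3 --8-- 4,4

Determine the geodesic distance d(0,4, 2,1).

Shortest path: 0,4 → 0,3 → 1,3 → 1,2 → 2,2 → 2,1, total weight = 36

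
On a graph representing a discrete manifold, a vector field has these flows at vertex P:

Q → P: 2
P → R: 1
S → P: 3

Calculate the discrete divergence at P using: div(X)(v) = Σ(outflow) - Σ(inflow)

Divergence = sum of outgoing flows = (-2) + 1 + (-3) = -4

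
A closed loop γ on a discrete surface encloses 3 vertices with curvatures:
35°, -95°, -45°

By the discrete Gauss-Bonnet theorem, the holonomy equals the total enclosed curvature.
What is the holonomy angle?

Holonomy = total enclosed curvature = 35° + (-95°) + (-45°) = -105°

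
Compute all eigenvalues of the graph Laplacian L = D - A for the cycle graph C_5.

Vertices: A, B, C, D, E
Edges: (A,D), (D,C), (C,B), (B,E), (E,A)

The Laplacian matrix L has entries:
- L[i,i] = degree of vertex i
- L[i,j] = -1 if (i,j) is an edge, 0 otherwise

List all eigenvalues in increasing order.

The cycle graph C_n has Laplacian eigenvalues λ_k = 2 − 2cos(2πk/n), k = 0, 1, …, n−1. Here n = 5:
k=0: 2 − 2cos(0) = 0.0; k=1: 2 − 2cos(2π/5) = 1.382; k=2: 2 − 2cos(4π/5) = 3.618; k=3: 2 − 2cos(6π/5) = 3.618; k=4: 2 − 2cos(8π/5) = 1.382.
Laplacian eigenvalues (increasing order): [0.0, 1.382, 1.382, 3.618, 3.618]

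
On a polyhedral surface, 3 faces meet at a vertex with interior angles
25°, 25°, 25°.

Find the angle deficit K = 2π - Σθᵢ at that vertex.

Sum of angles = 75°. K = 360° - 75° = 285°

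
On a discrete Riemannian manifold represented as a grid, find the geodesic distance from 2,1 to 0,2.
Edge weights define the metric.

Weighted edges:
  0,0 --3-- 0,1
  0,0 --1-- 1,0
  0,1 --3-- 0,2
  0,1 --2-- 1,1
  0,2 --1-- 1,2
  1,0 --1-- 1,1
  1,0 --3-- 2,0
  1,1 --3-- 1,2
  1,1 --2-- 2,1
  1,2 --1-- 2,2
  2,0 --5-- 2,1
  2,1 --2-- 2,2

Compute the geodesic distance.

Shortest path: 2,1 → 2,2 → 1,2 → 0,2, total weight = 4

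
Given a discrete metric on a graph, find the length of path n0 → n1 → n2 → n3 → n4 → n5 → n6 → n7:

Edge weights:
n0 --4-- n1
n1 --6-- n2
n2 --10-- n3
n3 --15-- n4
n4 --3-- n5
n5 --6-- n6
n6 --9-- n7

Arc length = 4 + 6 + 10 + 15 + 3 + 6 + 9 = 53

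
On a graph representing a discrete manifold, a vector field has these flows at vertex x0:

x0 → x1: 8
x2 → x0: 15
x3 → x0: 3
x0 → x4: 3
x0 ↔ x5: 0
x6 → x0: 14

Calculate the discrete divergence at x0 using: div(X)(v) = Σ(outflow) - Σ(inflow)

Divergence = sum of outgoing flows = 8 + (-15) + (-3) + 3 + 0 + (-14) = -21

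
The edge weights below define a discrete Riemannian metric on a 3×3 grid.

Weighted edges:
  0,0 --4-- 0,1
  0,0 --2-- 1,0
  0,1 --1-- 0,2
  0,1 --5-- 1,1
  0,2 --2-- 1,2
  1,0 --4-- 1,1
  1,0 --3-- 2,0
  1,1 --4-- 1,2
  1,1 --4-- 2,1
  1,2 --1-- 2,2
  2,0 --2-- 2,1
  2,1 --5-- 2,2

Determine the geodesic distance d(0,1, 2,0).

Shortest path: 0,1 → 0,0 → 1,0 → 2,0, total weight = 9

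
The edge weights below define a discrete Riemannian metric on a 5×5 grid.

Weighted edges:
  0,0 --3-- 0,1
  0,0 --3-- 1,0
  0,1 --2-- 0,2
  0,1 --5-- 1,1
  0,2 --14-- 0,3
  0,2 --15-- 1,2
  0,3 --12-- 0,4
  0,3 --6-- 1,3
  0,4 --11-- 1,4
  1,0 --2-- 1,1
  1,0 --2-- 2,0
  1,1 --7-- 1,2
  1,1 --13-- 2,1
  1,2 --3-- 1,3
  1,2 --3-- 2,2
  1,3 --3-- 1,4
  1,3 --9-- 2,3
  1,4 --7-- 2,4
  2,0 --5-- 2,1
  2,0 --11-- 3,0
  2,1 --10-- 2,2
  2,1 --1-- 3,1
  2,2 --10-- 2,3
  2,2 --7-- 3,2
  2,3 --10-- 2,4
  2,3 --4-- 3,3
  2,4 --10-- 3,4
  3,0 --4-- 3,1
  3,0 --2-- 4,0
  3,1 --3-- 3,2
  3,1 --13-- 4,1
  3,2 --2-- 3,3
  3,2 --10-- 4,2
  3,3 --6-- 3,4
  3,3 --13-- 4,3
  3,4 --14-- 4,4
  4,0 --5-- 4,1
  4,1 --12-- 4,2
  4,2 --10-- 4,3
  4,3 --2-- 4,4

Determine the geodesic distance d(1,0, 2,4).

Shortest path: 1,0 → 1,1 → 1,2 → 1,3 → 1,4 → 2,4, total weight = 22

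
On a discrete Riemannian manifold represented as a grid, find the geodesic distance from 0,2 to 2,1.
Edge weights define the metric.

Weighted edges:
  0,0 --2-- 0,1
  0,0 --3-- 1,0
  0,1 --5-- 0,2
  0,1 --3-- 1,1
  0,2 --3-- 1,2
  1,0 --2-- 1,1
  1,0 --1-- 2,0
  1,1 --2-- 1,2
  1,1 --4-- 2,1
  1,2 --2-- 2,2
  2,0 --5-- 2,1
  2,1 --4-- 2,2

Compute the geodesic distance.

Shortest path: 0,2 → 1,2 → 1,1 → 2,1, total weight = 9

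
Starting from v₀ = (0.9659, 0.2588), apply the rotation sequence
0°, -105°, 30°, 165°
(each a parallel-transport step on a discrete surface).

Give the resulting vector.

Total rotation: 0° + (-105°) + 30° + 165° = 90°. Final vector: (-0.2588, 0.9659)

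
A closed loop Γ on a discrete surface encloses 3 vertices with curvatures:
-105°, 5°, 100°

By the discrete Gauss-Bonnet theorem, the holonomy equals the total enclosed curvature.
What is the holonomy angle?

Holonomy = total enclosed curvature = (-105°) + 5° + 100° = 0°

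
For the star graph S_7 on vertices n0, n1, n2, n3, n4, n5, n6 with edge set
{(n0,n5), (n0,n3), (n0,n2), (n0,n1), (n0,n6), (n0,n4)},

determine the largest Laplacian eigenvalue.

The star S_7 is the complete bipartite graph K_{1,6} (one hub of degree 6, 6 leaves of degree 1). The Laplacian spectrum of K_{p,q} is 0, p (multiplicity q−1), q (multiplicity p−1), p+q. With p = 1, q = 6: 0 once, 1 with multiplicity 5, and 7 once. (Check: trace L = sum of degrees = 12 = 5·1 + 7.)
Laplacian eigenvalues: [0.0, 1.0, 1.0, 1.0, 1.0, 1.0, 7.0]. Largest eigenvalue (spectral radius) = 7.0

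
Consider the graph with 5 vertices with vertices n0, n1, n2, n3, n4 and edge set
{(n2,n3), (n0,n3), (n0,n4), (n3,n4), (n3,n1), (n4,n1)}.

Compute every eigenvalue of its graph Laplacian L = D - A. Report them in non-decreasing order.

Degrees: deg(n0) = 2, deg(n1) = 2, deg(n2) = 1, deg(n3) = 4, deg(n4) = 3.
L = D − A with rows/columns ordered (n0, n1, n2, n3, n4):
  [ 2,  0,  0, -1, -1]
  [ 0,  2,  0, -1, -1]
  [ 0,  0,  1, -1,  0]
  [-1, -1, -1,  4, -1]
  [-1, -1,  0, -1,  3]
Characteristic polynomial: det(λI − L) = λ(λ − 1)(λ − 2)(λ − 4)(λ − 5).
Roots: λ = 0; (λ − 1) = 0 ⇒ λ = 1; (λ − 2) = 0 ⇒ λ = 2; (λ − 4) = 0 ⇒ λ = 4; (λ − 5) = 0 ⇒ λ = 5.
(Check: the roots sum (with multiplicity) to 12, matching trace L = Σdeg = 2·6 = 12.)
Laplacian eigenvalues (increasing order): [0.0, 1.0, 2.0, 4.0, 5.0]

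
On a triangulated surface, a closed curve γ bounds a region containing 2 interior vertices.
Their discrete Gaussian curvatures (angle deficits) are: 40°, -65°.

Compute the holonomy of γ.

Holonomy = total enclosed curvature = 40° + (-65°) = -25°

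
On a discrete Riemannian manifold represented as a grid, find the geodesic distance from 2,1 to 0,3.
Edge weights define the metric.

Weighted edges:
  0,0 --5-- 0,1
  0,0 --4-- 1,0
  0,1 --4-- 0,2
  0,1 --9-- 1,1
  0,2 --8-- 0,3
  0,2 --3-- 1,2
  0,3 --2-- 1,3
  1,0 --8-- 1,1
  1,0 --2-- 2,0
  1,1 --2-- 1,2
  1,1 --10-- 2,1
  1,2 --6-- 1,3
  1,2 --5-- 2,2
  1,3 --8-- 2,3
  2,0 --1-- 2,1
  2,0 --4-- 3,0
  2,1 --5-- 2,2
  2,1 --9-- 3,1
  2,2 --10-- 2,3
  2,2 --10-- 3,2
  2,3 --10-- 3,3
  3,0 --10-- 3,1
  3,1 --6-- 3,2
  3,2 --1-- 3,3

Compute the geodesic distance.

Shortest path: 2,1 → 2,2 → 1,2 → 1,3 → 0,3, total weight = 18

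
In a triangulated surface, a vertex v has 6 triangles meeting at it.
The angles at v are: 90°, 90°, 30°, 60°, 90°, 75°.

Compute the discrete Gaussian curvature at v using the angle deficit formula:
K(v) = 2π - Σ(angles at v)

Sum of angles = 435°. K = 360° - 435° = -75° = -5π/12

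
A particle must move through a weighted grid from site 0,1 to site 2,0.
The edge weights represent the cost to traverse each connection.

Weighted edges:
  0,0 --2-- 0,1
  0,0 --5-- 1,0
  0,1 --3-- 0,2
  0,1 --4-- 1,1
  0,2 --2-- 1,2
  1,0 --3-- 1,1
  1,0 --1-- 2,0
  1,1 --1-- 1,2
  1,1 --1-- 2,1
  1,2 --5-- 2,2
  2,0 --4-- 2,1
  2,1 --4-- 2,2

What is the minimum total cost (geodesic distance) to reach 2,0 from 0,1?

Shortest path: 0,1 → 0,0 → 1,0 → 2,0, total weight = 8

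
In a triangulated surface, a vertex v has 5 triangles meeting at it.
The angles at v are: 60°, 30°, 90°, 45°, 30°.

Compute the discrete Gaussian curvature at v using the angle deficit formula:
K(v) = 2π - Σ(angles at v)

Sum of angles = 255°. K = 360° - 255° = 105°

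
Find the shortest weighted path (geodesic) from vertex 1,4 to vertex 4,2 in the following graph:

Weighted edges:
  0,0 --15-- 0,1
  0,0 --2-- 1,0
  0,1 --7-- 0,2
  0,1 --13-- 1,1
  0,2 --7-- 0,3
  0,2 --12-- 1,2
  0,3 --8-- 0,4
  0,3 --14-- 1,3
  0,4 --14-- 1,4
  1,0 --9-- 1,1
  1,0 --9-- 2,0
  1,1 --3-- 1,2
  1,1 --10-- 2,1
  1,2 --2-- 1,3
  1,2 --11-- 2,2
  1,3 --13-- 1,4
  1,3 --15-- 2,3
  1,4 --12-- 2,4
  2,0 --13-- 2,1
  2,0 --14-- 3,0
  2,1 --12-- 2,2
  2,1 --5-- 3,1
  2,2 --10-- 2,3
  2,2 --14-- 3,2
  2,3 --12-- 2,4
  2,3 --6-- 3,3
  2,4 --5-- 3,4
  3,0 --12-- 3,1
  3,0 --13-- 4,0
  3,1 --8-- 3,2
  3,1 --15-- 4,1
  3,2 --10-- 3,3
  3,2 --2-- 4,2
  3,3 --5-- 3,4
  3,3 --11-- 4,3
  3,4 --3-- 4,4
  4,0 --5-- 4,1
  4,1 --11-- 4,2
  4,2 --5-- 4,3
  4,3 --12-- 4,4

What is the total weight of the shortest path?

Shortest path: 1,4 → 2,4 → 3,4 → 3,3 → 3,2 → 4,2, total weight = 34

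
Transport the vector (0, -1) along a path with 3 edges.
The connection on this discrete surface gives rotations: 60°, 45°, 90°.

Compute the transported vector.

Total rotation: 60° + 45° + 90° = 195° ≡ -165° (mod 360°). Final vector: (-0.2588, 0.9659)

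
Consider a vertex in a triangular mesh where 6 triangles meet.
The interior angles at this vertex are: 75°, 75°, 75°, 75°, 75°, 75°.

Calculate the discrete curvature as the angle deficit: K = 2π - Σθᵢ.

Sum of angles = 450°. K = 360° - 450° = -90° = -π/2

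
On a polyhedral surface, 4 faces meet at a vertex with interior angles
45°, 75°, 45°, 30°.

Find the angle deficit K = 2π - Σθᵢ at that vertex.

Sum of angles = 195°. K = 360° - 195° = 165°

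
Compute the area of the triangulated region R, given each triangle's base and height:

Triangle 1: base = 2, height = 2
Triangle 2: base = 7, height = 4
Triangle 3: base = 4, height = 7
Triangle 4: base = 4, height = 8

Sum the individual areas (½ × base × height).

(1/2)×2×2 + (1/2)×7×4 + (1/2)×4×7 + (1/2)×4×8 = 46.0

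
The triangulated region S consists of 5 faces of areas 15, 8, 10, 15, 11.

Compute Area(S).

15 + 8 + 10 + 15 + 11 = 59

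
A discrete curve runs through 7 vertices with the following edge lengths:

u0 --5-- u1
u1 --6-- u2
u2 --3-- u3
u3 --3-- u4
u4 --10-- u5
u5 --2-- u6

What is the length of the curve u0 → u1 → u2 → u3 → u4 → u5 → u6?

Arc length = 5 + 6 + 3 + 3 + 10 + 2 = 29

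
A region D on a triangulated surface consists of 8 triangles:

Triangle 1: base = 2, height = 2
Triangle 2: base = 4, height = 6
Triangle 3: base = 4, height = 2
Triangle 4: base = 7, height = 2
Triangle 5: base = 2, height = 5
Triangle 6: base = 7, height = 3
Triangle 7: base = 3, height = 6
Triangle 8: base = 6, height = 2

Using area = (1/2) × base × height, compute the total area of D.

(1/2)×2×2 + (1/2)×4×6 + (1/2)×4×2 + (1/2)×7×2 + (1/2)×2×5 + (1/2)×7×3 + (1/2)×3×6 + (1/2)×6×2 = 55.5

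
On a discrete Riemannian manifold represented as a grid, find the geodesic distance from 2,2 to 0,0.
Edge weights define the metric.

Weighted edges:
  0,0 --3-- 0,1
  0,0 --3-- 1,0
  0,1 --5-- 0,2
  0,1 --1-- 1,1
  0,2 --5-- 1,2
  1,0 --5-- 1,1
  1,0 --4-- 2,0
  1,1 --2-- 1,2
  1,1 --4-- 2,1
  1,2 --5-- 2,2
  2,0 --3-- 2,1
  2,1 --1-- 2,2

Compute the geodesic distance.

Shortest path: 2,2 → 2,1 → 1,1 → 0,1 → 0,0, total weight = 9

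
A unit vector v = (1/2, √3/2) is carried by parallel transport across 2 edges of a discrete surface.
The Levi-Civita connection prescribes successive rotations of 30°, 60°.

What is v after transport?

Total rotation: 30° + 60° = 90°. Final vector: (-0.8660, 0.5000)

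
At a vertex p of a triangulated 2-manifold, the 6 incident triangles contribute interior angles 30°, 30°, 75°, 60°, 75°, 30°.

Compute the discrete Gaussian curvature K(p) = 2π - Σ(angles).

Sum of angles = 300°. K = 360° - 300° = 60°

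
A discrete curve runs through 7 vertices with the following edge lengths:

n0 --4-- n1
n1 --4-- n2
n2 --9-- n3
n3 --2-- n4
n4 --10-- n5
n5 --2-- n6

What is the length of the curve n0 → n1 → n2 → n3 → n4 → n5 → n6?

Arc length = 4 + 4 + 9 + 2 + 10 + 2 = 31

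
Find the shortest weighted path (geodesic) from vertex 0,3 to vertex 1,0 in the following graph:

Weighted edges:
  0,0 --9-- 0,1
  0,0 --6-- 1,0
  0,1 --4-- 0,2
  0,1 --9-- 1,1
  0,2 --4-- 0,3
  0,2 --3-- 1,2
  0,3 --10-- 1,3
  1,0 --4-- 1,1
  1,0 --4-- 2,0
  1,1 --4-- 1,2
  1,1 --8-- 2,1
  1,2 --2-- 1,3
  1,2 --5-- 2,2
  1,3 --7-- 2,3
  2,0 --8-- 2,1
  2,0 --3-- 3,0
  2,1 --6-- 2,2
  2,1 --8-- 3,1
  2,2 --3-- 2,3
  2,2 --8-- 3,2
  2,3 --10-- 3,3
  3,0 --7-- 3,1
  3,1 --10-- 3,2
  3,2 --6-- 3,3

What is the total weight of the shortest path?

Shortest path: 0,3 → 0,2 → 1,2 → 1,1 → 1,0, total weight = 15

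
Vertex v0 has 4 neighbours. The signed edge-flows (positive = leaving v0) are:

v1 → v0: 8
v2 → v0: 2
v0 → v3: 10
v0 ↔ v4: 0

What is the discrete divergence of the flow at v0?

Divergence = sum of outgoing flows = (-8) + (-2) + 10 + 0 = 0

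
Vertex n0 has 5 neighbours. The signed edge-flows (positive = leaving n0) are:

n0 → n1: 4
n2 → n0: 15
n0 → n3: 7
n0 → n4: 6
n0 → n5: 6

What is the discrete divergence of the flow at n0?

Divergence = sum of outgoing flows = 4 + (-15) + 7 + 6 + 6 = 8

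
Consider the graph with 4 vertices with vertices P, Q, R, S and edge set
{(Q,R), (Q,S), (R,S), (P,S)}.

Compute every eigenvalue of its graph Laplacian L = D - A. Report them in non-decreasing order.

Degrees: deg(P) = 1, deg(Q) = 2, deg(R) = 2, deg(S) = 3.
L = D − A with rows/columns ordered (P, Q, R, S):
  [ 1,  0,  0, -1]
  [ 0,  2, -1, -1]
  [ 0, -1,  2, -1]
  [-1, -1, -1,  3]
Characteristic polynomial: det(λI − L) = λ(λ − 1)(λ − 3)(λ − 4).
Roots: λ = 0; (λ − 1) = 0 ⇒ λ = 1; (λ − 3) = 0 ⇒ λ = 3; (λ − 4) = 0 ⇒ λ = 4.
(Check: the roots sum (with multiplicity) to 8, matching trace L = Σdeg = 2·4 = 8.)
Laplacian eigenvalues (increasing order): [0.0, 1.0, 3.0, 4.0]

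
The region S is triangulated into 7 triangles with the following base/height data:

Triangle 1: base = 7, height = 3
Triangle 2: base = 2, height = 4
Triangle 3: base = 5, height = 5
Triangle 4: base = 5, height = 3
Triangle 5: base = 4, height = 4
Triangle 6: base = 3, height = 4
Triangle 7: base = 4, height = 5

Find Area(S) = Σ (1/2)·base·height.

(1/2)×7×3 + (1/2)×2×4 + (1/2)×5×5 + (1/2)×5×3 + (1/2)×4×4 + (1/2)×3×4 + (1/2)×4×5 = 58.5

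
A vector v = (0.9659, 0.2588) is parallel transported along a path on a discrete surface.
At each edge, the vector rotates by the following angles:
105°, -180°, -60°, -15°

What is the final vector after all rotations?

Total rotation: 105° + (-180°) + (-60°) + (-15°) = -150°. Final vector: (-0.7071, -0.7071)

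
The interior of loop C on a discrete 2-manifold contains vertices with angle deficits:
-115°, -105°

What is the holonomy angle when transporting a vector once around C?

Holonomy = total enclosed curvature = (-115°) + (-105°) = -220°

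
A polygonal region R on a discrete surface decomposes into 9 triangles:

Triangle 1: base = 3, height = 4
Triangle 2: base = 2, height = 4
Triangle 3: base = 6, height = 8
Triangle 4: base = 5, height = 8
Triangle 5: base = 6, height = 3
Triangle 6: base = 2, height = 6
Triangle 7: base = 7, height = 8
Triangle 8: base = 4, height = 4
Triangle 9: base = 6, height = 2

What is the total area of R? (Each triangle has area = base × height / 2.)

(1/2)×3×4 + (1/2)×2×4 + (1/2)×6×8 + (1/2)×5×8 + (1/2)×6×3 + (1/2)×2×6 + (1/2)×7×8 + (1/2)×4×4 + (1/2)×6×2 = 111.0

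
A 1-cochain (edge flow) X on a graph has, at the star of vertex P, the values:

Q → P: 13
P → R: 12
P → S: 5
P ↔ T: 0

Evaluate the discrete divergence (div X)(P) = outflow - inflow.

Divergence = sum of outgoing flows = (-13) + 12 + 5 + 0 = 4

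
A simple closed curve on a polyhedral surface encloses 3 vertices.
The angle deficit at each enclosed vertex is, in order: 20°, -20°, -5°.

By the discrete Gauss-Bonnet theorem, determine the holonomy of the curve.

Holonomy = total enclosed curvature = 20° + (-20°) + (-5°) = -5°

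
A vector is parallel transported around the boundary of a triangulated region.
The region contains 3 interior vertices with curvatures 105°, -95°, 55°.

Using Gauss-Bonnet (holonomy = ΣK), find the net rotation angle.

Holonomy = total enclosed curvature = 105° + (-95°) + 55° = 65°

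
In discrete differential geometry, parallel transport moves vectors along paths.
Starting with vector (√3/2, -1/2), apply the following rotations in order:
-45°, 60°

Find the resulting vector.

Total rotation: (-45°) + 60° = 15°. Final vector: (0.9659, -0.2588)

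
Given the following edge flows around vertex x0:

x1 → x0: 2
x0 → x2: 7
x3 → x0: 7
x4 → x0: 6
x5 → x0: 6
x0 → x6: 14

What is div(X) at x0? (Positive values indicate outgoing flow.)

Divergence = sum of outgoing flows = (-2) + 7 + (-7) + (-6) + (-6) + 14 = 0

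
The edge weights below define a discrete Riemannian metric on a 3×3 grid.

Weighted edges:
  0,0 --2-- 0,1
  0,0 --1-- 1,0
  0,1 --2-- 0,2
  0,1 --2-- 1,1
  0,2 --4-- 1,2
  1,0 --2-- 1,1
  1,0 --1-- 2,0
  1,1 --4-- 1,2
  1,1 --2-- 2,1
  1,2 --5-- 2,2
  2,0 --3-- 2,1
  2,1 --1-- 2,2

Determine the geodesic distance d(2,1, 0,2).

Shortest path: 2,1 → 1,1 → 0,1 → 0,2, total weight = 6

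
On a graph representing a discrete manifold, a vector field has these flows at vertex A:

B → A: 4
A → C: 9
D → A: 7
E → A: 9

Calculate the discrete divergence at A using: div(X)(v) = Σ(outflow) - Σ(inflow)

Divergence = sum of outgoing flows = (-4) + 9 + (-7) + (-9) = -11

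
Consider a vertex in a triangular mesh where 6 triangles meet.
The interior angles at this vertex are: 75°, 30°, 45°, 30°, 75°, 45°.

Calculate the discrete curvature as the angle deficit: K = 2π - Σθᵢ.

Sum of angles = 300°. K = 360° - 300° = 60° = π/3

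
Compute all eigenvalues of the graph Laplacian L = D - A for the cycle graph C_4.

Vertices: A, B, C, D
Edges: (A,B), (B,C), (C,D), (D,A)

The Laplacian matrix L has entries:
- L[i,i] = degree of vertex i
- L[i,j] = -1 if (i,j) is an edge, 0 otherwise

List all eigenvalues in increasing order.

The cycle graph C_n has Laplacian eigenvalues λ_k = 2 − 2cos(2πk/n), k = 0, 1, …, n−1. Here n = 4:
k=0: 2 − 2cos(0) = 0.0; k=1: 2 − 2cos(π/2) = 2.0; k=2: 2 − 2cos(π) = 4.0; k=3: 2 − 2cos(3π/2) = 2.0.
Laplacian eigenvalues (increasing order): [0.0, 2.0, 2.0, 4.0]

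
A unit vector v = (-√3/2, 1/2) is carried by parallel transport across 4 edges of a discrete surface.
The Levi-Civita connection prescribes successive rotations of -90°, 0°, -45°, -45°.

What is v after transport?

Total rotation: (-90°) + 0° + (-45°) + (-45°) = -180° ≡ 180° (mod 360°). Final vector: (0.8660, -0.5000)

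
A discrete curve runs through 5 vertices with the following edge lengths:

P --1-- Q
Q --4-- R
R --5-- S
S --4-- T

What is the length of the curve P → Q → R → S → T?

Arc length = 1 + 4 + 5 + 4 = 14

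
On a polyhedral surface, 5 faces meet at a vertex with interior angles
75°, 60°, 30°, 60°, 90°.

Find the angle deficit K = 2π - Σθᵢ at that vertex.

Sum of angles = 315°. K = 360° - 315° = 45° = π/4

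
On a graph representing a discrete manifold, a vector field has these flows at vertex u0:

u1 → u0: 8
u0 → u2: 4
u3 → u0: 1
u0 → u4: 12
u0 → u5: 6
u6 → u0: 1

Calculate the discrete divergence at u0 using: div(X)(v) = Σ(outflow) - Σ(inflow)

Divergence = sum of outgoing flows = (-8) + 4 + (-1) + 12 + 6 + (-1) = 12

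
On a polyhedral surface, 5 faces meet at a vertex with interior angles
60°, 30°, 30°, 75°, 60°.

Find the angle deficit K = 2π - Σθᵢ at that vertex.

Sum of angles = 255°. K = 360° - 255° = 105°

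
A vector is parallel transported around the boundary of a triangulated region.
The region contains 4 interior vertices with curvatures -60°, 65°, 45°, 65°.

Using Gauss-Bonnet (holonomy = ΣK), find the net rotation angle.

Holonomy = total enclosed curvature = (-60°) + 65° + 45° + 65° = 115°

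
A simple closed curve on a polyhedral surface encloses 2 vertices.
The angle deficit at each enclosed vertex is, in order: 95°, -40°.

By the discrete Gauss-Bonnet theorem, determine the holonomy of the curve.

Holonomy = total enclosed curvature = 95° + (-40°) = 55°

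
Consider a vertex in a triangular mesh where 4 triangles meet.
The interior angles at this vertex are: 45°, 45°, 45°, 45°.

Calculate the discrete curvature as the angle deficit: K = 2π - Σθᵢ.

Sum of angles = 180°. K = 360° - 180° = 180°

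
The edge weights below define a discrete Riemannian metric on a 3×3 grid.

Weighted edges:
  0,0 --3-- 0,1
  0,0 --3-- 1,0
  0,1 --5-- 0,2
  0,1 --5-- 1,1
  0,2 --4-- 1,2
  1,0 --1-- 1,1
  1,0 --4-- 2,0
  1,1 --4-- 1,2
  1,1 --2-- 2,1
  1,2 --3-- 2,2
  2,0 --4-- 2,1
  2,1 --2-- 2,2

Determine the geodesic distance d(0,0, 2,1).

Shortest path: 0,0 → 1,0 → 1,1 → 2,1, total weight = 6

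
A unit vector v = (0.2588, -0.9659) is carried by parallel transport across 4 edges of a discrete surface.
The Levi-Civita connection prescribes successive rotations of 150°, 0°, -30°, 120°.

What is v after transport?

Total rotation: 150° + 0° + (-30°) + 120° = 240° ≡ -120° (mod 360°). Final vector: (-0.9659, 0.2588)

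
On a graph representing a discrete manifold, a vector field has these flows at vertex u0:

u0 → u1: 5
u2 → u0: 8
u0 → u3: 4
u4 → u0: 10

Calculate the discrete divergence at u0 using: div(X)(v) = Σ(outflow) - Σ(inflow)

Divergence = sum of outgoing flows = 5 + (-8) + 4 + (-10) = -9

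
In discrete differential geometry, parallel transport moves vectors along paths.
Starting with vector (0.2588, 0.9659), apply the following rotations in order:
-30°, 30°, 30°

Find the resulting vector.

Total rotation: (-30°) + 30° + 30° = 30°. Final vector: (-0.2588, 0.9659)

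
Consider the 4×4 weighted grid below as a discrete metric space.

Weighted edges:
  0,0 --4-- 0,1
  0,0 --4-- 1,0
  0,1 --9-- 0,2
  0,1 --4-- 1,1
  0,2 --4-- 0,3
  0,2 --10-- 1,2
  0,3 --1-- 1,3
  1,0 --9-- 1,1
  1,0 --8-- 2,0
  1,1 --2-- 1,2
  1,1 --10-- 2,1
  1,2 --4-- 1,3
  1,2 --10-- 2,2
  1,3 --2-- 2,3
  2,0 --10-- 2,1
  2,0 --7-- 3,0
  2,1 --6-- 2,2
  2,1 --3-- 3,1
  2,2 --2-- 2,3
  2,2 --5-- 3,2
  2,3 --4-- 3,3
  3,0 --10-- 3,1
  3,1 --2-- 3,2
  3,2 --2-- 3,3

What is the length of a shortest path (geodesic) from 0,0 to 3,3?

Shortest path: 0,0 → 0,1 → 1,1 → 1,2 → 1,3 → 2,3 → 3,3, total weight = 20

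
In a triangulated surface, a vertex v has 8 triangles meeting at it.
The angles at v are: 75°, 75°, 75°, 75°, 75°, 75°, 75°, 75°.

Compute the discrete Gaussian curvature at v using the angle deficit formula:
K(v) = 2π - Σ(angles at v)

Sum of angles = 600°. K = 360° - 600° = -240° = -4π/3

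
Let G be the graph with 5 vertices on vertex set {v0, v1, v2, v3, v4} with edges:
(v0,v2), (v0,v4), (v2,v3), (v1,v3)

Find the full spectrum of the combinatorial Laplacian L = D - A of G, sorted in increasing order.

Degrees: deg(v0) = 2, deg(v1) = 1, deg(v2) = 2, deg(v3) = 2, deg(v4) = 1.
L = D − A with rows/columns ordered (v0, v1, v2, v3, v4):
  [ 2,  0, -1,  0, -1]
  [ 0,  1,  0, -1,  0]
  [-1,  0,  2, -1,  0]
  [ 0, -1, -1,  2,  0]
  [-1,  0,  0,  0,  1]
Characteristic polynomial: det(λI − L) = λ(λ² − 3λ + 1)(λ² − 5λ + 5).
Roots: λ = 0; (λ² − 3λ + 1) = 0 ⇒ λ = (3 ± √5)/2 ≈ 0.382, 2.618; (λ² − 5λ + 5) = 0 ⇒ λ = (5 ± √5)/2 ≈ 1.382, 3.618.
(Check: the roots sum (with multiplicity) to 8, matching trace L = Σdeg = 2·4 = 8.)
Laplacian eigenvalues (increasing order): [0.0, 0.382, 1.382, 2.618, 3.618]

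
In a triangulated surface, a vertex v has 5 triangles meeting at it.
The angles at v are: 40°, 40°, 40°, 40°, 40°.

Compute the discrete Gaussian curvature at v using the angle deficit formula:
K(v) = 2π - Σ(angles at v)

Sum of angles = 200°. K = 360° - 200° = 160° = 8π/9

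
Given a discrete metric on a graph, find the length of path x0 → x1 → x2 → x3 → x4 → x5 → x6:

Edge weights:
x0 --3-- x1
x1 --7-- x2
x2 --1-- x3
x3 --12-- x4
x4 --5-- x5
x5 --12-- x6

Arc length = 3 + 7 + 1 + 12 + 5 + 12 = 40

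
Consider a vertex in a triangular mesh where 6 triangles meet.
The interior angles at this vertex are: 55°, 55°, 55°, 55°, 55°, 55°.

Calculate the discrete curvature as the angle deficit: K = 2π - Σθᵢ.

Sum of angles = 330°. K = 360° - 330° = 30° = π/6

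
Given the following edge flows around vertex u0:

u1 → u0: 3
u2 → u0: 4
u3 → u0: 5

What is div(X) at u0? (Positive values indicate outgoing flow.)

Divergence = sum of outgoing flows = (-3) + (-4) + (-5) = -12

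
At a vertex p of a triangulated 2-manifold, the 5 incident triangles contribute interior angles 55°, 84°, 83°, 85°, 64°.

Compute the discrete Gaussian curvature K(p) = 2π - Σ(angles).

Sum of angles = 371°. K = 360° - 371° = -11° = -11π/180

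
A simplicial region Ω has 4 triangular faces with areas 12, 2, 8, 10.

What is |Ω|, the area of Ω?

12 + 2 + 8 + 10 = 32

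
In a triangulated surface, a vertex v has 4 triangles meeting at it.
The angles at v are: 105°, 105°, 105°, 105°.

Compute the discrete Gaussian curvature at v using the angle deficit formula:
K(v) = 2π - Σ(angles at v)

Sum of angles = 420°. K = 360° - 420° = -60° = -π/3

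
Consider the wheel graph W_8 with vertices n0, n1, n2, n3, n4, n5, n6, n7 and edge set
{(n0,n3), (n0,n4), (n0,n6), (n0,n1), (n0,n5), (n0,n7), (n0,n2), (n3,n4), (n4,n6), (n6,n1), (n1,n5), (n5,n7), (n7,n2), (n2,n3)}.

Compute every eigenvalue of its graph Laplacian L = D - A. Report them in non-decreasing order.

The wheel W_8 is the join K_1 ∨ C_7 (a hub joined to every vertex of a cycle of length 7). For a join G ∨ H (G on p vertices, H on q vertices) the Laplacian spectrum is 0, p+q, the eigenvalues of L(G) other than one 0 each shifted by +q, and the eigenvalues of L(H) other than one 0 each shifted by +p. With G = K_1 (p = 1, nothing left after dropping its 0) and H = C_7 (q = 7, eigenvalues 2 − 2cos(2πk/7), k = 0, …, 6; drop k = 0), the spectrum of W_8 is 0, 8, and 1 + (2 − 2cos(2πk/7)) = 3 − 2cos(2πk/7) for k = 1, …, 6:
k=1: 3 − 2cos(2π/7) = 1.753; k=2: 3 − 2cos(4π/7) = 3.445; k=3: 3 − 2cos(6π/7) = 4.8019; k=4: 3 − 2cos(8π/7) = 4.8019; k=5: 3 − 2cos(10π/7) = 3.445; k=6: 3 − 2cos(12π/7) = 1.753.
Laplacian eigenvalues (increasing order): [0.0, 1.753, 1.753, 3.445, 3.445, 4.8019, 4.8019, 8.0]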